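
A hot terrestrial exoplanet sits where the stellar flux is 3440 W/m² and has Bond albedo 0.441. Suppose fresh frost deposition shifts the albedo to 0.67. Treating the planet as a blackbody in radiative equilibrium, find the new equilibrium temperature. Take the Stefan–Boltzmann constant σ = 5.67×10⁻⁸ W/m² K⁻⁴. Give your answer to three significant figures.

266 K

With the new albedo, S(1−α₂)/4 = 283.8 W/m², so T₂ = 266.0 K.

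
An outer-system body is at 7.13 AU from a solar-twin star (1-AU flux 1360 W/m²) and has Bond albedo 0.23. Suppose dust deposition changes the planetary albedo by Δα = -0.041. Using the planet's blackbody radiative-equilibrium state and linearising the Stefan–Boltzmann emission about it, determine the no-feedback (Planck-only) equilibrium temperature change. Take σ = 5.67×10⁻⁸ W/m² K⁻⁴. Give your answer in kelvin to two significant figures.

Irradiance scales as 1/d², so S = 1360 W/m² × (1/7.13)² = 26.75 W/m².
Reference equilibrium: T_e = [S(1−α)/(4σ)]^(1/4) = 97.62 K.
The change in absorbed flux is Δ[S(1−α)/4] = −SΔα/4 = 0.2742 W/m².
The Planck feedback parameter is 4σT_e³ = 0.2110 W/m²/K.
So ΔT₀ = 0.2742/0.2110 = 1.30 K.

1.3 K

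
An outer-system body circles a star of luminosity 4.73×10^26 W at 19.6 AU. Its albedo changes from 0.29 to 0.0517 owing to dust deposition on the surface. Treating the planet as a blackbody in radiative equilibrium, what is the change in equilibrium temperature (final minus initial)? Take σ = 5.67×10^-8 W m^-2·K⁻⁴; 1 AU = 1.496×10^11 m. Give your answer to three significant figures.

4.57 K

Orbital distance: d = 19.6 AU = 2.932×10^12 m.
Flux at the orbit: S = L/(4πd²) = 4.73×10^26/(4π·(2.93×10^12)²) = 4.378 W m^-2.
Before: T₁ = [4.378·0.71/(4σ)]^(1/4) = 60.84 K.
Final:   T₂ = [S(1−0.0517)/(4σ)]^(1/4) = 65.41 K.
Change: 65.41 − 60.84 = 4.565 K.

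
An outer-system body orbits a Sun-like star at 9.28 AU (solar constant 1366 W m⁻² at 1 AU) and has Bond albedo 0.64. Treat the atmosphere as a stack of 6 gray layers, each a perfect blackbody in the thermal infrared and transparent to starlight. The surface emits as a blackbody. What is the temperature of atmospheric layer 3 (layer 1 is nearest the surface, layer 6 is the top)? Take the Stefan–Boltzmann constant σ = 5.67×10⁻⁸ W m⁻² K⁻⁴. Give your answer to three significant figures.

Flux at the orbit: S = 1366/(9.28)² = 15.86 W m⁻².
OLR = S(1−α)/4 = 1.428 W m⁻²; the top layer radiates at T_e = 70.84 K.
The net upward flux σT_e⁴ is constant between every pair of levels, so T_k⁴ = (N+1−k)T_e⁴.
T_3 = (4)^(1/4)·70.84 = 100.2 K.

100 kelvin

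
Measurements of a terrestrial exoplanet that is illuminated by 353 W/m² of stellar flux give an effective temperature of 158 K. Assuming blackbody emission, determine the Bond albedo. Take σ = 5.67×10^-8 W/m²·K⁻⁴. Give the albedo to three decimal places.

0.600

Rearranging the radiative balance, α = 1 − 4σT⁴/S.
4σT⁴ = 4·5.67×10⁻⁸·(158)⁴ = 141.3 W/m².
Hence α = 1 − 141.3/353.0 = 0.5996.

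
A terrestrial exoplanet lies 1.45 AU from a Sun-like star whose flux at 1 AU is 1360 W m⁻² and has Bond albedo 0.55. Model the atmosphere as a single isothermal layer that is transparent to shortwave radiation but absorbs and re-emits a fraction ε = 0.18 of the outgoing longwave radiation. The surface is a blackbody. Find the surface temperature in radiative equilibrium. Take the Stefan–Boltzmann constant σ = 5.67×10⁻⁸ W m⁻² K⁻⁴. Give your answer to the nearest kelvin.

Irradiance scales as 1/d², so S = 1360 W m⁻² × (1/1.45)² = 646.8 W m⁻².
Effective emission temperature (TOA balance): σT_e⁴ = S(1−α)/4 = 72.77 W m⁻² → T_e = 189.3 K.
The surface balance (absorbed SW + ε·downward IR = σT_s⁴) with T_a⁴ = T_s⁴/2 reduces to T_s = T_e·[2/(2−ε)]^¼ = 193.8 K.

194 K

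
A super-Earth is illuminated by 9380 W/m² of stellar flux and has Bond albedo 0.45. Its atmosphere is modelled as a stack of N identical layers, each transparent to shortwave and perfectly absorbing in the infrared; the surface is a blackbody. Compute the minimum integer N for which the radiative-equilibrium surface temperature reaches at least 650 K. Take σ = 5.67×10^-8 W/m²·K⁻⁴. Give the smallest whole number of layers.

The effective emission temperature is T_e = [S(1−α)/(4σ)]^¼ = 388.4 K.
T_s = (N+1)^(1/4)·T_e ≥ 650 K requires N+1 ≥ (T_s/T_e)⁴ = (650/388.4)⁴ = 7.847.
The minimum whole number is N = 7.

7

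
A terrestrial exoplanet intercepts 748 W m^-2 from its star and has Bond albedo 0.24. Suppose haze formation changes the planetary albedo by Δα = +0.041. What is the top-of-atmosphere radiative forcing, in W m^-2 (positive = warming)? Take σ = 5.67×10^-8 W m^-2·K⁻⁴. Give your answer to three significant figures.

ΔF = −(S/4)Δα = −(748.0/4)×(+0.041) = -7.667 W m^-2.

-7.67 W m^-2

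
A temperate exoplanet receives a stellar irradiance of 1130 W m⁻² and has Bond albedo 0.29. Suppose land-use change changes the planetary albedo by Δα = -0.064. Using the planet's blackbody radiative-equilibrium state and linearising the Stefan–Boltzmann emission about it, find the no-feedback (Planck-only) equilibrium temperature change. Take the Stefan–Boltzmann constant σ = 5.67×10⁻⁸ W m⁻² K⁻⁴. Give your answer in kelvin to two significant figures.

Unperturbed T_e = [1130·(1−0.29)/(4σ)]^¼ = 243.9 K.
The change in absorbed flux is Δ[S(1−α)/4] = −SΔα/4 = 18.08 W m⁻².
Planck response: λ_P = 4σT_e³ = 4·5.67×10⁻⁸·(243.9)³ = 3.290 W m⁻²/K.
Hence the no-feedback warming is ΔF/(4σT_e³) = 5.50 K.

5.5 K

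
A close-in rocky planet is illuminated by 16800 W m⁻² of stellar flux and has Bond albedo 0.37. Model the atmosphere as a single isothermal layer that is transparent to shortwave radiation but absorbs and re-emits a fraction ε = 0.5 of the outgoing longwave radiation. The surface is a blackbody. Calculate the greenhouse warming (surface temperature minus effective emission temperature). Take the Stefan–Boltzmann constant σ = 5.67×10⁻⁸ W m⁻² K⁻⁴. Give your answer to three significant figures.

The planet radiates to space at T_e = [S(1−α)/(4σ)]^(1/4) = 464.8 K.
For a single slab of emissivity ε, T_s⁴ = 2T_e⁴/(2−ε); thus T_s = 464.8·(1.333)^(1/4) = 499.4 K.
The atmosphere warms the surface by 34.66 K.

34.7 kelvin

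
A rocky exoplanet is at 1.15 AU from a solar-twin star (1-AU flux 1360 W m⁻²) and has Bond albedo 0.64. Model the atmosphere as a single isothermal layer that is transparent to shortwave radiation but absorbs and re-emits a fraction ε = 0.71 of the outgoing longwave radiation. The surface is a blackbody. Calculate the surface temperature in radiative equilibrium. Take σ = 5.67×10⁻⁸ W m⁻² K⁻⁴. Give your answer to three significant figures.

By the inverse-square law, S = 1360/1.15² = 1028 W m⁻².
At the top of the atmosphere, σT_e⁴ = S(1−α)/4 = 92.55 W m⁻², giving T_e = 201.0 K.
The surface balance (absorbed SW + ε·downward IR = σT_s⁴) with T_a⁴ = T_s⁴/2 reduces to T_s = T_e·[2/(2−ε)]^¼ = 224.3 K.

224 K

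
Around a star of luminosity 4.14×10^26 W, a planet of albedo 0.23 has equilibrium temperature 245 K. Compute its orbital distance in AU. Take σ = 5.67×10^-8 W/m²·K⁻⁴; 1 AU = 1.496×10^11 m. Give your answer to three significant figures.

1.18 AU

Energy balance gives S = 4σT⁴/(1−α) = 1061 W/m².
Then d = [L/(4πS)]^(1/2) = 1.762×10^11 m, i.e. 1.178 AU.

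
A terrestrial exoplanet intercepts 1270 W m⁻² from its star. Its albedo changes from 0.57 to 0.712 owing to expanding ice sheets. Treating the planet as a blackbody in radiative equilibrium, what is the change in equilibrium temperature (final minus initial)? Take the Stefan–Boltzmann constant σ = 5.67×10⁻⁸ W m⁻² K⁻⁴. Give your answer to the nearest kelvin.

With α = 0.57, T₁ = 221.5 K.
With α = 0.712, T₂ = 200.4 K.
ΔT = T₂ − T₁ = -21.12 K.

-21 K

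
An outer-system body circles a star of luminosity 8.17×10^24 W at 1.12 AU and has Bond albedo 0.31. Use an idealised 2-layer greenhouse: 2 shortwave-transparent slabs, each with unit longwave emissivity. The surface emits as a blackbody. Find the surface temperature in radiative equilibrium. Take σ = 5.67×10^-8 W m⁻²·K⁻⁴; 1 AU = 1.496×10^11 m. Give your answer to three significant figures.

Orbital distance: d = 1.12 AU = 1.676×10^11 m.
Flux at the orbit: S = L/(4πd²) = 8.17×10^24/(4π·(1.68×10^11)²) = 23.16 W m⁻².
OLR = S(1−α)/4 = 3.995 W m⁻²; the top layer radiates at T_e = 91.62 K.
With N = 2 opaque layers, T_s = (N+1)^(1/4)·T_e = 3^(1/4)·91.62 = 120.6 K.

121 K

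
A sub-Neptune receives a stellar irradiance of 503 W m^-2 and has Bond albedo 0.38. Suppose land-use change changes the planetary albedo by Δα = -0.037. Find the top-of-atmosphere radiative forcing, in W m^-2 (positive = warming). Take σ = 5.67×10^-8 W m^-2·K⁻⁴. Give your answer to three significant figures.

The change in absorbed flux is Δ[S(1−α)/4] = −SΔα/4 = 4.653 W m^-2.

4.65 W m^-2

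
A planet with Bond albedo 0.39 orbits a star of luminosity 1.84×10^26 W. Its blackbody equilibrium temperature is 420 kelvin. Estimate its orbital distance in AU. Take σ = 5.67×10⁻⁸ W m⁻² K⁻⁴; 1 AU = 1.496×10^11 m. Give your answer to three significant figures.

0.238 AU

Energy balance gives S = 4σT⁴/(1−α) = 11570 W m⁻².
S = L/(4πd²) → d = √(L/4πS) = √(1.84×10^26/(4π·11570)) = 3.558×10^10 m = 0.2378 AU.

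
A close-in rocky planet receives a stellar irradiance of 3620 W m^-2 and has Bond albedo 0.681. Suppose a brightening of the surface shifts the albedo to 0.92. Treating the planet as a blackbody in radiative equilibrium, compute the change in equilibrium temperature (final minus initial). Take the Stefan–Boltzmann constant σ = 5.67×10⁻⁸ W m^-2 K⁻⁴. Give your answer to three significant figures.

-78.1 K

Initial: T₁ = [S(1−0.681)/(4σ)]^(1/4) = 267.1 K.
After:  T₂ = [3620·0.08/(4σ)]^(1/4) = 189.0 K.
Change: 189.0 − 267.1 = -78.09 K.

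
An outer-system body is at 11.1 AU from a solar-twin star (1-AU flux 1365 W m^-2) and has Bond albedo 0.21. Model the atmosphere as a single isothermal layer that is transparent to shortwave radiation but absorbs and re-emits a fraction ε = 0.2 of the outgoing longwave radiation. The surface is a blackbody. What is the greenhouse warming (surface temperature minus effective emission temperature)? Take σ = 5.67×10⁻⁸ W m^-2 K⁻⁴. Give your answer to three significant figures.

2.10 kelvin

Irradiance scales as 1/d², so S = 1365 W m^-2 × (1/11.1)² = 11.08 W m^-2.
Effective emission temperature (TOA balance): σT_e⁴ = S(1−α)/4 = 2.188 W m^-2 → T_e = 78.82 K.
For a single slab of emissivity ε, T_s⁴ = 2T_e⁴/(2−ε); thus T_s = 78.82·(1.111)^(1/4) = 80.92 K.
T_s − T_e = 80.92 − 78.82 = 2.104 K.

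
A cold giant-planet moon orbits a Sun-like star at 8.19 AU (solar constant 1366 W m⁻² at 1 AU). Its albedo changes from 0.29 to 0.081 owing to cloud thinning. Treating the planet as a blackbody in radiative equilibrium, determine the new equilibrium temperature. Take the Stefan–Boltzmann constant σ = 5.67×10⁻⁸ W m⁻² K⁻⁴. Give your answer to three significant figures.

Irradiance scales as 1/d², so S = 1366 W m⁻² × (1/8.19)² = 20.36 W m⁻².
T₂ = [S(1−α₂)/(4σ)]^(1/4) = [20.36·0.919/(4σ)]^(1/4) = 95.31 K.

95.3 K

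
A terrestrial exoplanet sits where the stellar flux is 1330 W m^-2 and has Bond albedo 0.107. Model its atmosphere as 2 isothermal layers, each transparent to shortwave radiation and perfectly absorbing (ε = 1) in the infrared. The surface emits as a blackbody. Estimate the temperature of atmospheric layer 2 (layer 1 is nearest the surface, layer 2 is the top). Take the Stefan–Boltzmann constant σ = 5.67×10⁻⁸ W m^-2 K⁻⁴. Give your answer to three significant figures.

269 kelvin

Top-of-atmosphere balance: σT_e⁴ = S(1−α)/4 = 296.9 W m^-2 → T_e = 269.0 K.
In the N-layer model, layer k (counted from the surface) has T_k = (N+1−k)^(1/4)·T_e.
With k = 2: T_2 = (2+1−2)^¼·269.0 K = 269.0 K.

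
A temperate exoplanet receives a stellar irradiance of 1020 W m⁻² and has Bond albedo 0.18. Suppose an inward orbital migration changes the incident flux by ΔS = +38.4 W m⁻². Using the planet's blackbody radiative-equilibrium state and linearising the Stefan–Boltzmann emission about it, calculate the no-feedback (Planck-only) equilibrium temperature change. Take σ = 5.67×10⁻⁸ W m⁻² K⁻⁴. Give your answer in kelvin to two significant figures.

2.3 K

Reference equilibrium: T_e = [S(1−α)/(4σ)]^(1/4) = 246.4 K.
ΔF = Δ[S(1−α)]/4 = (1−0.18)·+38.4/4 = 7.872 W m⁻².
The Planck feedback parameter is 4σT_e³ = 3.394 W m⁻²/K.
So ΔT₀ = 7.872/3.394 = 2.32 K.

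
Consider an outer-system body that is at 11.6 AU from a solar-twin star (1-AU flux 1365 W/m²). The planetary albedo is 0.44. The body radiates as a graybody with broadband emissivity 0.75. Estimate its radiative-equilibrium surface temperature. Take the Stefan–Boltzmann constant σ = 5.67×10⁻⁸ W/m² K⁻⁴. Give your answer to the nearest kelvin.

76 kelvin

Flux at the orbit: S = 1365/(11.6)² = 10.14 W/m².
The planet absorbs (1−α)S over its disc πR² and re-emits over 4πR², so the mean absorbed flux is (1−0.44)·10.14/4 = 1.420 W/m².
Equating to εσT⁴ with ε = 0.75: T = (1.420/0.75σ)^(1/4) = 76.02 K.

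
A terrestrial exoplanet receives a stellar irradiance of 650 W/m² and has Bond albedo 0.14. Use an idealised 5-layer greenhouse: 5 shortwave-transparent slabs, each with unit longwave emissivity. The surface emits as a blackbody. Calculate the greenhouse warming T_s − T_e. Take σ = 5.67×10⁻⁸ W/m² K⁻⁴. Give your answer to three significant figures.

126 kelvin

OLR = S(1−α)/4 = 139.8 W/m²; the top layer radiates at T_e = 222.8 K.
T_s = (N+1)^(1/4)·T_e = 348.7 K.
Warming: T_s − T_e = 125.9 K.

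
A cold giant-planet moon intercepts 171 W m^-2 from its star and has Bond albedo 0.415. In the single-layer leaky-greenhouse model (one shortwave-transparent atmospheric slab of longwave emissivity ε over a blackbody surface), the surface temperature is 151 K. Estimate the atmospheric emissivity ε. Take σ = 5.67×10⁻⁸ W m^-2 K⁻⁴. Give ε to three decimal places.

0.303

First, T_e = [171.0·(1−0.415)/(4σ)]^(1/4) = 144.9 K.
T_s⁴ = T_e⁴·2/(2−ε) → ε = 2 − 2(T_e/T_s)⁴ = 2 − 2·(144.9/151)⁴ = 0.3032.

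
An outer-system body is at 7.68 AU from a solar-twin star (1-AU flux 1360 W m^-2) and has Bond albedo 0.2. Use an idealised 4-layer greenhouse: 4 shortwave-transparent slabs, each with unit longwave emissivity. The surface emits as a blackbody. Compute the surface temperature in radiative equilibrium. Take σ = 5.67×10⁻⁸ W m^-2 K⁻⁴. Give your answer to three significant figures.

By the inverse-square law, S = 1360/7.68² = 23.06 W m^-2.
The effective emission temperature is T_e = [S(1−α)/(4σ)]^¼ = 94.97 K.
For an N-layer opaque stack, T_s⁴ = (N+1)T_e⁴, hence T_s = (5)^(1/4)×94.97 K = 142.0 K.

142 K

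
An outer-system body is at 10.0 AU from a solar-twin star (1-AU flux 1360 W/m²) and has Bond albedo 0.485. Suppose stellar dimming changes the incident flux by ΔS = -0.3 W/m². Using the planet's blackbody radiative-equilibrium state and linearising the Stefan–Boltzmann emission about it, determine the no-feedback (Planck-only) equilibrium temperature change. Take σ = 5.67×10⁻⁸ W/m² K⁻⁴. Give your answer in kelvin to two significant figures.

-0.41 K

Irradiance scales as 1/d², so S = 1360 W/m² × (1/10.0)² = 13.60 W/m².
Reference equilibrium: T_e = [S(1−α)/(4σ)]^(1/4) = 74.55 K.
ΔF = Δ[S(1−α)]/4 = (1−0.485)·-0.3/4 = -0.03862 W/m².
Planck response: λ_P = 4σT_e³ = 4·5.67×10⁻⁸·(74.55)³ = 0.09396 W/m²/K.
So ΔT₀ = -0.03862/0.09396 = -0.411 K.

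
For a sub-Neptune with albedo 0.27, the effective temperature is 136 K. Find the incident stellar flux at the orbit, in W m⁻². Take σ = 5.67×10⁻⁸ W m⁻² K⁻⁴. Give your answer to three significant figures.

106 W m⁻²

Invert the energy balance for S: S = 4σT⁴/(1−α).
σT⁴ = 5.67×10⁻⁸·(136)⁴ = 19.40 W m⁻².
S = 4·19.40/0.73 = 106.3 W m⁻².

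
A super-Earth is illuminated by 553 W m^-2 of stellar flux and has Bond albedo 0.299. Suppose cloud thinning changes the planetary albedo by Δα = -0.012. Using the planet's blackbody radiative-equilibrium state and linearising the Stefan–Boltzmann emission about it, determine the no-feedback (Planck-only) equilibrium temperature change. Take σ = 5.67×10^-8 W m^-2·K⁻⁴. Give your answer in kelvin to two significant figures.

0.87 K

The baseline emission temperature is T_e = 203.3 K.
The change in absorbed flux is Δ[S(1−α)/4] = −SΔα/4 = 1.659 W m^-2.
Planck response: λ_P = 4σT_e³ = 4·5.67×10⁻⁸·(203.3)³ = 1.907 W m^-2/K.
So ΔT₀ = 1.659/1.907 = 0.870 K.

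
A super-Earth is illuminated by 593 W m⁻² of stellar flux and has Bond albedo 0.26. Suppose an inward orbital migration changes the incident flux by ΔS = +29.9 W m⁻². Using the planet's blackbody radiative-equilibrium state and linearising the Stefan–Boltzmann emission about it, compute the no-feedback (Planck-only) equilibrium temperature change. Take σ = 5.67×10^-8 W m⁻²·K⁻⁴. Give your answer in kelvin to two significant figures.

Reference equilibrium: T_e = [S(1−α)/(4σ)]^(1/4) = 209.7 K.
TOA radiative forcing: ΔF = (1−α)ΔS/4 = 0.74·(+29.9)/4 = 5.531 W m⁻².
Linearising σT⁴ gives d(σT⁴)/dT = 4σT_e³ = 2.092 W m⁻² per K.
ΔT₀ = ΔF/λ_P = 5.531/2.092 = 2.64 K.

2.6 kelvin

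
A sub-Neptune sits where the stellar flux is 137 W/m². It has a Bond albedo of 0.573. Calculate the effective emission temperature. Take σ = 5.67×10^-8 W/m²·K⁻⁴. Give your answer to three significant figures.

The planet absorbs (1−α)S over its disc πR² and re-emits over 4πR², so the mean absorbed flux is (1−0.573)·137.0/4 = 14.62 W/m².
In equilibrium σT⁴ equals this, so T = 126.7 K.

127 K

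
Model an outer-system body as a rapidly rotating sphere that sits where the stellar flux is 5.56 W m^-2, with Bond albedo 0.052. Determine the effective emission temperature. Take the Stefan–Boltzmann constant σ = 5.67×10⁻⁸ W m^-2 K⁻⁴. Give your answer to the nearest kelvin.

The planet absorbs (1−α)S over its disc πR² and re-emits over 4πR², so the mean absorbed flux is (1−0.052)·5.560/4 = 1.318 W m^-2.
Set σT⁴ = 1.318 → T = (1.318/σ)^(1/4) = 69.43 K.

69 K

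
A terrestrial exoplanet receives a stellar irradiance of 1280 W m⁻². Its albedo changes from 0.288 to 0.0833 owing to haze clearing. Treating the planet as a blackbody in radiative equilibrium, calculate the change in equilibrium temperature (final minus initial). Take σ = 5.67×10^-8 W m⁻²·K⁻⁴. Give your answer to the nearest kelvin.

Before: T₁ = [1280·0.712/(4σ)]^(1/4) = 251.8 K.
After:  T₂ = [1280·0.917/(4σ)]^(1/4) = 268.2 K.
ΔT = T₂ − T₁ = 16.42 K.

16 K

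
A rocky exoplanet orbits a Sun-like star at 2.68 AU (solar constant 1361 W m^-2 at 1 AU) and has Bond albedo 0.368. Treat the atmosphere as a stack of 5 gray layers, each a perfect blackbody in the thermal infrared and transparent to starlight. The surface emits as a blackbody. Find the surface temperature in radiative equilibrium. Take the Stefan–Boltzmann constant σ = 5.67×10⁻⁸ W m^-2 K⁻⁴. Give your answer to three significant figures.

237 kelvin

By the inverse-square law, S = 1361/2.68² = 189.5 W m^-2.
The effective emission temperature is T_e = [S(1−α)/(4σ)]^¼ = 151.6 K.
With N = 5 opaque layers, T_s = (N+1)^(1/4)·T_e = 6^(1/4)·151.6 = 237.2 K.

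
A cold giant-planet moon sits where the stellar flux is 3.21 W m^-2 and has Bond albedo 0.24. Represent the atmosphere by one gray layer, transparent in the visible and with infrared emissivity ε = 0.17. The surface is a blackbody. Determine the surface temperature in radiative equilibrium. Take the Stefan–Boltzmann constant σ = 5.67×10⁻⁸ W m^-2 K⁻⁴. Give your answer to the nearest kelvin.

59 K

The planet radiates to space at T_e = [S(1−α)/(4σ)]^(1/4) = 57.27 K.
Surface balance with a leaky layer gives σT_s⁴ = σT_e⁴·2/(2−ε), so T_s = T_e·[2/(2−0.17)]^(1/4) = 58.55 K.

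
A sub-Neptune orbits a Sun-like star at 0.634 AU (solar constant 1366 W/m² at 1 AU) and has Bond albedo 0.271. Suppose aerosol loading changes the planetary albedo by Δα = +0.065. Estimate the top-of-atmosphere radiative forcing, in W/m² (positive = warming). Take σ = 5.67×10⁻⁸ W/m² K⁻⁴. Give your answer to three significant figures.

By the inverse-square law, S = 1366/0.634² = 3398 W/m².
ΔF = −(S/4)Δα = −(3398/4)×(+0.065) = -55.22 W/m².

-55.2 W/m²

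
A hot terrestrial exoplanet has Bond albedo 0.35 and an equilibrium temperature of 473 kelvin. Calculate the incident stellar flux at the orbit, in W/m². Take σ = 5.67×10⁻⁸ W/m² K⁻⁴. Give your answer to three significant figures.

Invert the energy balance for S: S = 4σT⁴/(1−α).
The emitted flux is σT⁴ = 2838 W/m².
S = 4·2838/0.65 = 17470 W/m².

17500 W/m²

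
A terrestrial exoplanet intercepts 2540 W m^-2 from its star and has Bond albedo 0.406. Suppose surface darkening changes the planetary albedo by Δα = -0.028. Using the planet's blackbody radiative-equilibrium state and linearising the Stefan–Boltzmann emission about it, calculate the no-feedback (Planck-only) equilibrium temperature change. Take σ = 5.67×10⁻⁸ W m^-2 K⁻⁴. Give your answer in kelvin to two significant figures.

3.4 kelvin

Unperturbed T_e = [2540·(1−0.406)/(4σ)]^¼ = 285.6 K.
The change in absorbed flux is Δ[S(1−α)/4] = −SΔα/4 = 17.78 W m^-2.
Planck response: λ_P = 4σT_e³ = 4·5.67×10⁻⁸·(285.6)³ = 5.283 W m^-2/K.
So ΔT₀ = 17.78/5.283 = 3.37 K.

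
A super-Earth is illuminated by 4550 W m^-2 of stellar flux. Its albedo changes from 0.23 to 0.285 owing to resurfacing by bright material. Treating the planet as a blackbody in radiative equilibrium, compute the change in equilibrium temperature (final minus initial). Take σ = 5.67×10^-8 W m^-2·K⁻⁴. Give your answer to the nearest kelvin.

-6 K

Initial: T₁ = [S(1−0.23)/(4σ)]^(1/4) = 352.5 K.
Final:   T₂ = [S(1−0.285)/(4σ)]^(1/4) = 346.1 K.
Change: 346.1 − 352.5 = -6.471 K.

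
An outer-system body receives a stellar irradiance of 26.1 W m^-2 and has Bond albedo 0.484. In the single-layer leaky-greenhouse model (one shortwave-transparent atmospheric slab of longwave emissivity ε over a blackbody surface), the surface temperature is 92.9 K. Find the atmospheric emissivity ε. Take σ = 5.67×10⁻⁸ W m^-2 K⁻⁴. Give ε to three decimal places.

0.406

Effective temperature: T_e = [S(1−α)/(4σ)]^(1/4) = 87.78 K.
T_s⁴ = T_e⁴·2/(2−ε) → ε = 2 − 2(T_e/T_s)⁴ = 2 − 2·(87.78/92.9)⁴ = 0.4055.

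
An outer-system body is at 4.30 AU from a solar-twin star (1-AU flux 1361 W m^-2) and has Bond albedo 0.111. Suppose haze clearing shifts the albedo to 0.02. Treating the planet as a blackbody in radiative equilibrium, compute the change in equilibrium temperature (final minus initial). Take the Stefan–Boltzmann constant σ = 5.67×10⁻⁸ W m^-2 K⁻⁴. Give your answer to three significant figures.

3.21 K

Flux at the orbit: S = 1361/(4.30)² = 73.61 W m^-2.
Before: T₁ = [73.61·0.889/(4σ)]^(1/4) = 130.3 K.
Final:   T₂ = [S(1−0.02)/(4σ)]^(1/4) = 133.5 K.
ΔT = T₂ − T₁ = 3.214 K.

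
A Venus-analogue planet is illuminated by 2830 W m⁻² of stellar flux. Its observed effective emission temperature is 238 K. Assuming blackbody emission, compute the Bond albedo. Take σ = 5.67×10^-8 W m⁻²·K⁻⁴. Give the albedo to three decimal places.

Rearranging the radiative balance, α = 1 − 4σT⁴/S.
4σT⁴ = 4·5.67×10⁻⁸·(238)⁴ = 727.7 W m⁻².
Hence α = 1 − 727.7/2830 = 0.7429.

0.743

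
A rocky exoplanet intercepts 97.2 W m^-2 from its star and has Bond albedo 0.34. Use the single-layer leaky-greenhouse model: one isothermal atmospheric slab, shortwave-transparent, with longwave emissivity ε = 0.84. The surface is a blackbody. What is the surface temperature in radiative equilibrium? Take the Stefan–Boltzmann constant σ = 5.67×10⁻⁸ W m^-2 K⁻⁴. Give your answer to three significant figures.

149 kelvin

Effective emission temperature (TOA balance): σT_e⁴ = S(1−α)/4 = 16.04 W m^-2 → T_e = 129.7 K.
For a single slab of emissivity ε, T_s⁴ = 2T_e⁴/(2−ε); thus T_s = 129.7·(1.724)^(1/4) = 148.6 K.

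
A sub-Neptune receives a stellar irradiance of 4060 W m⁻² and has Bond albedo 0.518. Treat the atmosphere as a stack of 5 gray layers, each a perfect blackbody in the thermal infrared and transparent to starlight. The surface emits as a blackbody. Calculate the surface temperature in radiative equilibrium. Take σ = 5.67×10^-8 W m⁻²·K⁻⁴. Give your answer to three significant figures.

The effective emission temperature is T_e = [S(1−α)/(4σ)]^¼ = 304.8 K.
For an N-layer opaque stack, T_s⁴ = (N+1)T_e⁴, hence T_s = (6)^(1/4)×304.8 K = 477.0 K.

477 K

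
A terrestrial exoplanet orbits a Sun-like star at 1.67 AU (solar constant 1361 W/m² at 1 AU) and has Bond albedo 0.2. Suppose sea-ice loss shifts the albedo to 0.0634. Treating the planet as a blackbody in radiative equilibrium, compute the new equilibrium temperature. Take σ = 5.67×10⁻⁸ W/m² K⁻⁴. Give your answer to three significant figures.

Irradiance scales as 1/d², so S = 1361 W/m² × (1/1.67)² = 488.0 W/m².
T₂ = [S(1−α₂)/(4σ)]^(1/4) = [488.0·0.937/(4σ)]^(1/4) = 211.9 K.

212 K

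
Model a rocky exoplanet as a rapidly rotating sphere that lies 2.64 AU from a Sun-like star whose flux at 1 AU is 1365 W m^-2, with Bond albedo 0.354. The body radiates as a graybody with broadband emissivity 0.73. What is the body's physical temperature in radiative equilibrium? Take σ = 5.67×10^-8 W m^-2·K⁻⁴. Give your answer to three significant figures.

166 K

Flux at the orbit: S = 1365/(2.64)² = 195.9 W m^-2.
Averaging over the sphere, the absorbed flux is S(1−α)/4 = 31.63 W m^-2.
Radiative balance εσT⁴ = 31.63 gives T = [31.63/(0.73·σ)]^(1/4) = 166.3 K.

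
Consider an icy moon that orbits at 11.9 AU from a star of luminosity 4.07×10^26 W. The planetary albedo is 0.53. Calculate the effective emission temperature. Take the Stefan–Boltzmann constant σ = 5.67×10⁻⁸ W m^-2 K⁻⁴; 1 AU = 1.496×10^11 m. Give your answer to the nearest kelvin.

d = 11.9 × 1.496×10^11 m = 1.780×10^12 m.
S = L/(4πd²) = 10.22 W m^-2.
Averaging over the sphere, the absorbed flux is S(1−α)/4 = 1.201 W m^-2.
Balancing against σT⁴: T = (1.201/5.67×10⁻⁸)^(1/4) = 67.84 K.

68 kelvin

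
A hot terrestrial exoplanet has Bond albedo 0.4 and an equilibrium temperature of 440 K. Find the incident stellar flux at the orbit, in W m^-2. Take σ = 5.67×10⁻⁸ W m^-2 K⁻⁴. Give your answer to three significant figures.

Invert the energy balance for S: S = 4σT⁴/(1−α).
σT⁴ = 5.67×10⁻⁸·(440)⁴ = 2125 W m^-2.
S = 4·2125/0.6 = 14170 W m^-2.

14200 W m^-2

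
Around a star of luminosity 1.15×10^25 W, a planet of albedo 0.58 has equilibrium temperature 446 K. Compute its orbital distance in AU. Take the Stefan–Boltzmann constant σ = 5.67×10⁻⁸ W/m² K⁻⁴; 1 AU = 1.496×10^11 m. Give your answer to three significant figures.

0.0437 AU

Energy balance gives S = 4σT⁴/(1−α) = 21370 W/m².
Then d = [L/(4πS)]^(1/2) = 6.545×10^9 m, i.e. 0.04375 AU.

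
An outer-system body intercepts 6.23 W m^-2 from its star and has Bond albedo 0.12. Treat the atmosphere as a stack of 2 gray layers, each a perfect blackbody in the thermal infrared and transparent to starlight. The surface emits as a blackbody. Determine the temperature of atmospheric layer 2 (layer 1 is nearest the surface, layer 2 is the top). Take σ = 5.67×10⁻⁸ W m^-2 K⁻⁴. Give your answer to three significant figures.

70.1 kelvin

The effective emission temperature is T_e = [S(1−α)/(4σ)]^¼ = 70.12 K.
In the N-layer model, layer k (counted from the surface) has T_k = (N+1−k)^(1/4)·T_e.
With k = 2: T_2 = (2+1−2)^¼·70.12 K = 70.12 K.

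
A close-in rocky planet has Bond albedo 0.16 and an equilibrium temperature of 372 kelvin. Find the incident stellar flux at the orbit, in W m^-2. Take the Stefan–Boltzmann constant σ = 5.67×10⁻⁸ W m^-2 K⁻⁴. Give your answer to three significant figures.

From S(1−α)/4 = σT⁴: S = 4σT⁴/(1−α).
σT⁴ = 5.67×10⁻⁸·(372)⁴ = 1086 W m^-2.
So S = 4×1086/(1−0.16) = 5171 W m^-2.

5170 W m^-2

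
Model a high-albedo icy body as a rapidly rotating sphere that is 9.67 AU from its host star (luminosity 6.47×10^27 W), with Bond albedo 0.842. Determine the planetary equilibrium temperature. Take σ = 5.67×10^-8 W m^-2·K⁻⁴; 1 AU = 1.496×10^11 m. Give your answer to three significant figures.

d = 9.67 × 1.496×10^11 m = 1.447×10^12 m.
S = L/(4πd²) = 246.0 W m^-2.
Absorbed flux (global mean): S(1−α)/4 = 246.0·0.158/4 = 9.718 W m^-2.
In equilibrium σT⁴ equals this, so T = 114.4 K.

114 kelvin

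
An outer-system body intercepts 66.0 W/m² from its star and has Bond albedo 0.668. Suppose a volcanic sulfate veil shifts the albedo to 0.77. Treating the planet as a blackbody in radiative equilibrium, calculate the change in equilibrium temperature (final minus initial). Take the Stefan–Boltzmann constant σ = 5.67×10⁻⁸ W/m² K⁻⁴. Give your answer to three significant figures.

-8.69 K

With α = 0.668, T₁ = 99.14 K.
With α = 0.77, T₂ = 90.45 K.
ΔT = T₂ − T₁ = -8.693 K.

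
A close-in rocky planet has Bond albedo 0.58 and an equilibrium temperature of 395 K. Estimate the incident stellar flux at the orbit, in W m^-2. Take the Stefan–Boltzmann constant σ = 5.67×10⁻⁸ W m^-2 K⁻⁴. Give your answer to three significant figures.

13100 W m^-2

From S(1−α)/4 = σT⁴: S = 4σT⁴/(1−α).
The emitted flux is σT⁴ = 1380 W m^-2.
So S = 4×1380/(1−0.58) = 13150 W m^-2.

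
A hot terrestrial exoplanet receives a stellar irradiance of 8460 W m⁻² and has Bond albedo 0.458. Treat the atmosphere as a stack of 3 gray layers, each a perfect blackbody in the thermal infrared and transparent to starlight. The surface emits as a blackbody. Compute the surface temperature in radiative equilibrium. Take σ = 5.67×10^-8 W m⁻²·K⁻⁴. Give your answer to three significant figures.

533 K

OLR = S(1−α)/4 = 1146 W m⁻²; the top layer radiates at T_e = 377.1 K.
For an N-layer opaque stack, T_s⁴ = (N+1)T_e⁴, hence T_s = (4)^(1/4)×377.1 K = 533.3 K.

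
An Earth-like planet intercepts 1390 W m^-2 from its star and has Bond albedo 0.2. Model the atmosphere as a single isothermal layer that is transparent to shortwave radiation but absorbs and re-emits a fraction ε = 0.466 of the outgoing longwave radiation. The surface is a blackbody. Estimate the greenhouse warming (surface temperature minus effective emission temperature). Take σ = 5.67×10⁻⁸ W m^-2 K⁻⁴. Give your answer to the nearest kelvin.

The planet radiates to space at T_e = [S(1−α)/(4σ)]^(1/4) = 264.6 K.
The surface balance (absorbed SW + ε·downward IR = σT_s⁴) with T_a⁴ = T_s⁴/2 reduces to T_s = T_e·[2/(2−ε)]^¼ = 282.8 K.
Greenhouse warming: T_s − T_e = 18.14 K.

18 K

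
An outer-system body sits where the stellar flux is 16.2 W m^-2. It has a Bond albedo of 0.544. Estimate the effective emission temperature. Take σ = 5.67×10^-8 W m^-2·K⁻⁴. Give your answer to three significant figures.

Averaging over the sphere, the absorbed flux is S(1−α)/4 = 1.847 W m^-2.
Balancing against σT⁴: T = (1.847/5.67×10⁻⁸)^(1/4) = 75.55 K.

75.5 kelvin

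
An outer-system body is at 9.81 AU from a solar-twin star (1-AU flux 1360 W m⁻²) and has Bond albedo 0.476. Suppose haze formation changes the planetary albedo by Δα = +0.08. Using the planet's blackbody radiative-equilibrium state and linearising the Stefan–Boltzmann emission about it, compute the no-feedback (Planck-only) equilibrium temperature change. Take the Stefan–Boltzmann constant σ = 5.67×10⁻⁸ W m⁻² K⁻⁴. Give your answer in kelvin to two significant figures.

Irradiance scales as 1/d², so S = 1360 W m⁻² × (1/9.81)² = 14.13 W m⁻².
Reference equilibrium: T_e = [S(1−α)/(4σ)]^(1/4) = 75.59 K.
ΔF = −(S/4)Δα = −(14.13/4)×(+0.08) = -0.2826 W m⁻².
Planck response: λ_P = 4σT_e³ = 4·5.67×10⁻⁸·(75.59)³ = 0.09796 W m⁻²/K.
ΔT₀ = ΔF/λ_P = -0.2826/0.09796 = -2.89 K.

-2.9 K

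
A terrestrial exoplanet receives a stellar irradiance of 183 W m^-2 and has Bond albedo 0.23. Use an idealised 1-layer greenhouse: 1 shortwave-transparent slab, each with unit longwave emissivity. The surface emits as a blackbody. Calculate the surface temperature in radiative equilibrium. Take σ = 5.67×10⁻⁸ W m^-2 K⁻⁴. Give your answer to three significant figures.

188 K

The effective emission temperature is T_e = [S(1−α)/(4σ)]^¼ = 157.9 K.
Layer-by-layer balance gives σT_s⁴ = (N+1)σT_e⁴, so T_s = 2^¼·157.9 = 187.8 K.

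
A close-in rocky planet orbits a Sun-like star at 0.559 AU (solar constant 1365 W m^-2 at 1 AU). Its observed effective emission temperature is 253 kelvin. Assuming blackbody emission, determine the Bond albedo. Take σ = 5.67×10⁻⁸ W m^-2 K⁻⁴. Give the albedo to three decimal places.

Flux at the orbit: S = 1365/(0.559)² = 4368 W m^-2.
Rearranging the radiative balance, α = 1 − 4σT⁴/S.
4σT⁴ = 4·5.67×10⁻⁸·(253)⁴ = 929.2 W m^-2.
Hence α = 1 − 929.2/4368 = 0.7873.

0.787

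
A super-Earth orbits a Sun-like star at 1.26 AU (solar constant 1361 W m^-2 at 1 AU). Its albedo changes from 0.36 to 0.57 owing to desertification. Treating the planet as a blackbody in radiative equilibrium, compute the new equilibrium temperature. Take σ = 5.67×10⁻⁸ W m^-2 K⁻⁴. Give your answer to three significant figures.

201 K

By the inverse-square law, S = 1361/1.26² = 857.3 W m^-2.
New equilibrium: T₂ = [(1−0.57)·857.3/(4σ)]^(1/4) = 200.8 K.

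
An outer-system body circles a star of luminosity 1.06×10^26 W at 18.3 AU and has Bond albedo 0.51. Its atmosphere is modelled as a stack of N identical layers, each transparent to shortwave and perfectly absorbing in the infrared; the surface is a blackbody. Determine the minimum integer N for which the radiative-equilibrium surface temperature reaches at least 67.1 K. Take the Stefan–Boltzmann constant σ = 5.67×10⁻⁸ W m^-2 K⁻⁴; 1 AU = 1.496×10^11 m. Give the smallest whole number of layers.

Orbital distance: d = 18.3 AU = 2.738×10^12 m.
S = L/(4πd²) = 1.125 W m^-2.
Top-of-atmosphere balance: σT_e⁴ = S(1−α)/4 = 0.1379 W m^-2 → T_e = 39.49 K.
T_s = (N+1)^(1/4)·T_e ≥ 67.1 K requires N+1 ≥ (T_s/T_e)⁴ = (67.1/39.49)⁴ = 8.337.
So N ≥ 7.337; the smallest integer is N = 8.

8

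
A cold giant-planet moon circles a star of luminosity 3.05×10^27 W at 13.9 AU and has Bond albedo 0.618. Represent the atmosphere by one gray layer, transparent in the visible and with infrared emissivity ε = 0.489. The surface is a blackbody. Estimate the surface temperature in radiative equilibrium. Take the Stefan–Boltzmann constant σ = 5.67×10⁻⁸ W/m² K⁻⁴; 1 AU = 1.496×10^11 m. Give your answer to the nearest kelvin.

d = 13.9 × 1.496×10^11 m = 2.079×10^12 m.
Spreading L over a sphere of radius d: S = 3.05×10^27/(4π·2.08×10^12²) = 56.13 W/m².
The planet radiates to space at T_e = [S(1−α)/(4σ)]^(1/4) = 98.61 K.
Surface balance with a leaky layer gives σT_s⁴ = σT_e⁴·2/(2−ε), so T_s = T_e·[2/(2−0.489)]^(1/4) = 105.8 K.

106 kelvin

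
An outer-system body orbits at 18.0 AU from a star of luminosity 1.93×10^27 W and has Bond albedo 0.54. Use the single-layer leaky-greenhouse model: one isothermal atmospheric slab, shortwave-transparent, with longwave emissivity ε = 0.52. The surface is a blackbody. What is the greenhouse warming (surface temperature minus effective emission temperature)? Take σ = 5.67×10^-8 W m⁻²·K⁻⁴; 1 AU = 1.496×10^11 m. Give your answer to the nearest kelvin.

6 K

d = 18.0 × 1.496×10^11 m = 2.693×10^12 m.
Spreading L over a sphere of radius d: S = 1.93×10^27/(4π·2.69×10^12²) = 21.18 W m⁻².
At the top of the atmosphere, σT_e⁴ = S(1−α)/4 = 2.436 W m⁻², giving T_e = 80.96 K.
The surface balance (absorbed SW + ε·downward IR = σT_s⁴) with T_a⁴ = T_s⁴/2 reduces to T_s = T_e·[2/(2−ε)]^¼ = 87.29 K.
T_s − T_e = 87.29 − 80.96 = 6.330 K.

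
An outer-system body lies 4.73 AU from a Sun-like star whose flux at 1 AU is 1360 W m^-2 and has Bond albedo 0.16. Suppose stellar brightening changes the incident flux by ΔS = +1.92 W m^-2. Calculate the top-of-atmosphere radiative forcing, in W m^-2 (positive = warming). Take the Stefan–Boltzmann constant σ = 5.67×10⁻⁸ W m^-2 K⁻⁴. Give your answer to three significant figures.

Flux at the orbit: S = 1360/(4.73)² = 60.79 W m^-2.
TOA radiative forcing: ΔF = (1−α)ΔS/4 = 0.84·(+1.92)/4 = 0.4032 W m^-2.

0.403 W m^-2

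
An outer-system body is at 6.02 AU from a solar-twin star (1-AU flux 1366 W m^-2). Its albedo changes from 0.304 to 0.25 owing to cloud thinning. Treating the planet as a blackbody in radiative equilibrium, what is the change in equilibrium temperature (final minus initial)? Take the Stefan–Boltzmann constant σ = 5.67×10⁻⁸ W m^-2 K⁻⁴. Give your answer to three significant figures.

1.96 K

By the inverse-square law, S = 1366/6.02² = 37.69 W m^-2.
Initial: T₁ = [S(1−0.304)/(4σ)]^(1/4) = 103.7 K.
After:  T₂ = [37.69·0.75/(4σ)]^(1/4) = 105.7 K.
Change: 105.7 − 103.7 = 1.956 K.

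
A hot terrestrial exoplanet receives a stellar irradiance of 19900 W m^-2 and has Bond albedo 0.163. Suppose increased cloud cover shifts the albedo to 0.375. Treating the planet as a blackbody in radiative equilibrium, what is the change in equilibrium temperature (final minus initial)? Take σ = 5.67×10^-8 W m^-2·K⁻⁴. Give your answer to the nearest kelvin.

Before: T₁ = [19900·0.837/(4σ)]^(1/4) = 520.6 K.
Final:   T₂ = [S(1−0.375)/(4σ)]^(1/4) = 483.9 K.
Change: 483.9 − 520.6 = -36.66 K.

-37 K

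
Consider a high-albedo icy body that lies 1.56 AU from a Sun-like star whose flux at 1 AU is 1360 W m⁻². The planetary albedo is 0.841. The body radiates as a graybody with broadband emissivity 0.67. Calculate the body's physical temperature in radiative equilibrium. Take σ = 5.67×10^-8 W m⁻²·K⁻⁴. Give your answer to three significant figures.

By the inverse-square law, S = 1360/1.56² = 558.8 W m⁻².
Averaging over the sphere, the absorbed flux is S(1−α)/4 = 22.21 W m⁻².
Equating to εσT⁴ with ε = 0.67: T = (22.21/0.67σ)^(1/4) = 155.5 K.

156 kelvin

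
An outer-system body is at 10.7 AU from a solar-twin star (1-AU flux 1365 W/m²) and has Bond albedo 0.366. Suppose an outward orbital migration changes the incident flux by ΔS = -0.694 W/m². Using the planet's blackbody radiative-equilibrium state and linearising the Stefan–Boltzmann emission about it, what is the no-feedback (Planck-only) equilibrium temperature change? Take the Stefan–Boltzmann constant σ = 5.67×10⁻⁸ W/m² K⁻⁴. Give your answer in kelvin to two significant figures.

Flux at the orbit: S = 1365/(10.7)² = 11.92 W/m².
Unperturbed T_e = [11.92·(1−0.366)/(4σ)]^¼ = 75.98 K.
TOA radiative forcing: ΔF = (1−α)ΔS/4 = 0.634·(-0.694)/4 = -0.1100 W/m².
Planck response: λ_P = 4σT_e³ = 4·5.67×10⁻⁸·(75.98)³ = 0.09948 W/m²/K.
Hence the no-feedback warming is ΔF/(4σT_e³) = -1.11 K.

-1.1 K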